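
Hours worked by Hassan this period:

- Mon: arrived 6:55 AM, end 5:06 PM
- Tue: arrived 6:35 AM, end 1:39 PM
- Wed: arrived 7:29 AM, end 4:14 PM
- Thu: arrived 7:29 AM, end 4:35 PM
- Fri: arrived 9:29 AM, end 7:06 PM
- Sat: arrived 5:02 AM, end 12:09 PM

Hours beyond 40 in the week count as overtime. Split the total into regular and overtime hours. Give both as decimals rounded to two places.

Regular 40.00 hours, overtime 11.83 hours

Mon: 6:55 AM–5:06 PM = 10 h 11 min
Tue: 6:35 AM–1:39 PM = 7 h 4 min
Wed: 7:29 AM–4:14 PM = 8 h 45 min
Thu: 7:29 AM–4:35 PM = 9 h 6 min
Fri: 9:29 AM–7:06 PM = 9 h 37 min
Sat: 5:02 AM–12:09 PM = 7 h 7 min
Total worked: 51 h 50 min = 51.83 h.
Threshold 40 h → overtime 11 h 50 min, regular 40 h 0 min.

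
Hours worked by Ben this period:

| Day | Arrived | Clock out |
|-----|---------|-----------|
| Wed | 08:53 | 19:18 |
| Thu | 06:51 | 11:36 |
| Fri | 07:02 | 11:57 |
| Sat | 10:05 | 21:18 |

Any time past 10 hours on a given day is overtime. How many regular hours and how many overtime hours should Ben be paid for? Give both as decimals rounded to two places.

Regular 29.67 hours, overtime 1.63 hours

Wed: 08:53–19:18 = 10 h 25 min
Thu: 06:51–11:36 = 4 h 45 min
Fri: 07:02–11:57 = 4 h 55 min
Sat: 10:05–21:18 = 11 h 13 min
Wed reg 10 h 0 min / OT 0 h 25 min; Thu reg 4 h 45 min / OT 0 h 0 min; Fri reg 4 h 55 min / OT 0 h 0 min; Sat reg 10 h 0 min / OT 1 h 13 min.
Totals: regular 29 h 40 min, overtime 1 h 38 min.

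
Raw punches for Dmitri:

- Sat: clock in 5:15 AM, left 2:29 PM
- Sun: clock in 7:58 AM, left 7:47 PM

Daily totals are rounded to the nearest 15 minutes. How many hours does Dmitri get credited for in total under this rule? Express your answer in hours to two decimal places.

21.00 hours

Sat: 5:15 AM–2:29 PM = 9 h 14 min → rounds to 9 h 15 min
Sun: 7:58 AM–7:47 PM = 11 h 49 min → rounds to 11 h 45 min
Total credited: 21 h 0 min.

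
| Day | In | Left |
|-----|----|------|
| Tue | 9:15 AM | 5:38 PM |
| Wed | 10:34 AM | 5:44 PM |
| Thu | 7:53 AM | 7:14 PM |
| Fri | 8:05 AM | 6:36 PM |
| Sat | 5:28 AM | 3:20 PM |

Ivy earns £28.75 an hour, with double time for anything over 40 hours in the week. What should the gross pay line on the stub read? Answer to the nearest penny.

£1568.79

Tue: 9:15 AM–5:38 PM = 8 h 23 min
Wed: 10:34 AM–5:44 PM = 7 h 10 min
Thu: 7:53 AM–7:14 PM = 11 h 21 min
Fri: 8:05 AM–6:36 PM = 10 h 31 min
Sat: 5:28 AM–3:20 PM = 9 h 52 min
Total worked: 47 h 17 min = 2837 min.
Regular 40 h 0 min = 2400 min at £28.75/h; overtime 7 h 17 min = 437 min at £57.50/h.
Pay = (2400 × £28.75 + 437 × £57.50) ÷ 60 = £1568.79.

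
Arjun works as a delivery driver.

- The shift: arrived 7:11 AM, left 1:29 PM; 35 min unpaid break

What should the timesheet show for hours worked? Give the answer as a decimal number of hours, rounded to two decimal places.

The shift: 7:11 AM–1:29 PM = 6 h 18 min; less 35 min break → 5 h 43 min

5.72 hours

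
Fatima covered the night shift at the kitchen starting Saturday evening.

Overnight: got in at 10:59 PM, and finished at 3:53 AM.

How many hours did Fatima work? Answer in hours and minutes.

4 h 54 min

Overnight: 10:59 PM → midnight = 1 h 1 min; midnight → 3:53 AM = 3 h 53 min; span 4 h 54 min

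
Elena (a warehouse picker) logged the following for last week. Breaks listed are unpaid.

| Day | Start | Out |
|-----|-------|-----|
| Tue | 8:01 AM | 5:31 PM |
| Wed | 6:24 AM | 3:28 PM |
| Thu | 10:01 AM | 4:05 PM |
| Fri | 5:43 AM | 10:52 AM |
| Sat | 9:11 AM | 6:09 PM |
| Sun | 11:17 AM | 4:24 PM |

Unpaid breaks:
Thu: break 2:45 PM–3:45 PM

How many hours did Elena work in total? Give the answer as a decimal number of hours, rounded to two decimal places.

42.87 hours

Tue: 8:01 AM–5:31 PM = 9 h 30 min
Wed: 6:24 AM–3:28 PM = 9 h 4 min
Thu: 10:01 AM–4:05 PM = 6 h 4 min; less 60 min break → 5 h 4 min
Fri: 5:43 AM–10:52 AM = 5 h 9 min
Sat: 9:11 AM–6:09 PM = 8 h 58 min
Sun: 11:17 AM–4:24 PM = 5 h 7 min
Total: 9 h 30 min + 9 h 4 min + 5 h 4 min + 5 h 9 min + 8 h 58 min + 5 h 7 min = 42 h 52 min.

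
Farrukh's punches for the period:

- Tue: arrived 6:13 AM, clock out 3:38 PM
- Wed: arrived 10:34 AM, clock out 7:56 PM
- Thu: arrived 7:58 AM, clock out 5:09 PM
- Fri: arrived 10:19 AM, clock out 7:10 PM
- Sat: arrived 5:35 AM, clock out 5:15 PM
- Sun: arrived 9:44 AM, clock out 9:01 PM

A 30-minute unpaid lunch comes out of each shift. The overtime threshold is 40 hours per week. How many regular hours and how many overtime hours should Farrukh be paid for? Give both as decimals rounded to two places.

Regular 40.00 hours, overtime 16.77 hours

Tue: 6:13 AM–3:38 PM = 9 h 25 min; less 30 min break → 8 h 55 min
Wed: 10:34 AM–7:56 PM = 9 h 22 min; less 30 min break → 8 h 52 min
Thu: 7:58 AM–5:09 PM = 9 h 11 min; less 30 min break → 8 h 41 min
Fri: 10:19 AM–7:10 PM = 8 h 51 min; less 30 min break → 8 h 21 min
Sat: 5:35 AM–5:15 PM = 11 h 40 min; less 30 min break → 11 h 10 min
Sun: 9:44 AM–9:01 PM = 11 h 17 min; less 30 min break → 10 h 47 min
Total worked: 56 h 46 min = 56.77 h.
Threshold 40 h → overtime 16 h 46 min, regular 40 h 0 min.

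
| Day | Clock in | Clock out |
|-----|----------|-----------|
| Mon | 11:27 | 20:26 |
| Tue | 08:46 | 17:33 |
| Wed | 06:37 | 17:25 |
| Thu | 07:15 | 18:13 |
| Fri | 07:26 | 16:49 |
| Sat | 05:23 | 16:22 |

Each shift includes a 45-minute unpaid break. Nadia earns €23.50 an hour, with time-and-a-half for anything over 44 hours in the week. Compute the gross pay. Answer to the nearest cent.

Mon: 11:27–20:26 = 8 h 59 min; less 45 min break → 8 h 14 min
Tue: 08:46–17:33 = 8 h 47 min; less 45 min break → 8 h 2 min
Wed: 06:37–17:25 = 10 h 48 min; less 45 min break → 10 h 3 min
Thu: 07:15–18:13 = 10 h 58 min; less 45 min break → 10 h 13 min
Fri: 07:26–16:49 = 9 h 23 min; less 45 min break → 8 h 38 min
Sat: 05:23–16:22 = 10 h 59 min; less 45 min break → 10 h 14 min
Total worked: 55 h 24 min = 3324 min.
Regular 44 h 0 min = 2640 min at €23.50/h; overtime 11 h 24 min = 684 min at €35.25/h.
Pay = (2640 × €23.50 + 684 × €35.25) ÷ 60 = €1435.85.

€1435.85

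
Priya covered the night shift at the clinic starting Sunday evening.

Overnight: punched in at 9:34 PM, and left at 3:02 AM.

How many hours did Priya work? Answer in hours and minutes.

Overnight: 9:34 PM → midnight = 2 h 26 min; midnight → 3:02 AM = 3 h 2 min; span 5 h 28 min

5 h 28 min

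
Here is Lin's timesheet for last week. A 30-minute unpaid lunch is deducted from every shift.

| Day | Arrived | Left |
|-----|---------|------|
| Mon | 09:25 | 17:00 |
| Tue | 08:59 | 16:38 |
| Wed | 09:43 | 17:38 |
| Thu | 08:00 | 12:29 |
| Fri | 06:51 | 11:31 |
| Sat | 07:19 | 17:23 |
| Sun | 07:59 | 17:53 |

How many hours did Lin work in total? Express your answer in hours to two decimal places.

48.77 hours

Mon: 09:25–17:00 = 7 h 35 min; less 30 min break → 7 h 5 min
Tue: 08:59–16:38 = 7 h 39 min; less 30 min break → 7 h 9 min
Wed: 09:43–17:38 = 7 h 55 min; less 30 min break → 7 h 25 min
Thu: 08:00–12:29 = 4 h 29 min; less 30 min break → 3 h 59 min
Fri: 06:51–11:31 = 4 h 40 min; less 30 min break → 4 h 10 min
Sat: 07:19–17:23 = 10 h 4 min; less 30 min break → 9 h 34 min
Sun: 07:59–17:53 = 9 h 54 min; less 30 min break → 9 h 24 min
Total: 7 h 5 min + 7 h 9 min + 7 h 25 min + 3 h 59 min + 4 h 10 min + 9 h 34 min + 9 h 24 min = 48 h 46 min.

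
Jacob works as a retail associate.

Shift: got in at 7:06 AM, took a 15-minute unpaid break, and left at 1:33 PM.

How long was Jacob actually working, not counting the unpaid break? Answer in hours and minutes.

6 h 12 min

Shift: 7:06 AM–1:33 PM = 6 h 27 min; less 15 min break → 6 h 12 min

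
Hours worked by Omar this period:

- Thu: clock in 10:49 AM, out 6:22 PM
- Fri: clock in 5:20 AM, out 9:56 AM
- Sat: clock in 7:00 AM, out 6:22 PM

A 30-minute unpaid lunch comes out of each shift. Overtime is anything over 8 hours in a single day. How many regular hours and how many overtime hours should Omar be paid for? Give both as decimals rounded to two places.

Regular 19.15 hours, overtime 2.87 hours

Thu: 10:49 AM–6:22 PM = 7 h 33 min; less 30 min break → 7 h 3 min
Fri: 5:20 AM–9:56 AM = 4 h 36 min; less 30 min break → 4 h 6 min
Sat: 7:00 AM–6:22 PM = 11 h 22 min; less 30 min break → 10 h 52 min
Thu reg 7 h 3 min / OT 0 h 0 min; Fri reg 4 h 6 min / OT 0 h 0 min; Sat reg 8 h 0 min / OT 2 h 52 min.
Totals: regular 19 h 9 min, overtime 2 h 52 min.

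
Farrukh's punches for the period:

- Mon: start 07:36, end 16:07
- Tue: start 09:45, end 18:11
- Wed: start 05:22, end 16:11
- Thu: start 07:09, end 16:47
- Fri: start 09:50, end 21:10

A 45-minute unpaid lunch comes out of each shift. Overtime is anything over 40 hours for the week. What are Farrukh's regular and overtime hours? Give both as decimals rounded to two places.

Regular 40.00 hours, overtime 4.98 hours

Mon: 07:36–16:07 = 8 h 31 min; less 45 min break → 7 h 46 min
Tue: 09:45–18:11 = 8 h 26 min; less 45 min break → 7 h 41 min
Wed: 05:22–16:11 = 10 h 49 min; less 45 min break → 10 h 4 min
Thu: 07:09–16:47 = 9 h 38 min; less 45 min break → 8 h 53 min
Fri: 09:50–21:10 = 11 h 20 min; less 45 min break → 10 h 35 min
Total worked: 44 h 59 min = 44.98 h.
Threshold 40 h → overtime 4 h 59 min, regular 40 h 0 min.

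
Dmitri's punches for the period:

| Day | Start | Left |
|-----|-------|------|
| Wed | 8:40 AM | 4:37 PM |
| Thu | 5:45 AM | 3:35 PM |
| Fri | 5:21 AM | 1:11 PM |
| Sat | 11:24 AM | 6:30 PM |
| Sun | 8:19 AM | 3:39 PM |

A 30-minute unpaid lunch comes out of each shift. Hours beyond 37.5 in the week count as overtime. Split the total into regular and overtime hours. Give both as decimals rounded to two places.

Regular 37.50 hours, overtime 0.05 hours

Wed: 8:40 AM–4:37 PM = 7 h 57 min; less 30 min break → 7 h 27 min
Thu: 5:45 AM–3:35 PM = 9 h 50 min; less 30 min break → 9 h 20 min
Fri: 5:21 AM–1:11 PM = 7 h 50 min; less 30 min break → 7 h 20 min
Sat: 11:24 AM–6:30 PM = 7 h 6 min; less 30 min break → 6 h 36 min
Sun: 8:19 AM–3:39 PM = 7 h 20 min; less 30 min break → 6 h 50 min
Total worked: 37 h 33 min = 37.55 h.
Threshold 37.5 h → overtime 0 h 3 min, regular 37 h 30 min.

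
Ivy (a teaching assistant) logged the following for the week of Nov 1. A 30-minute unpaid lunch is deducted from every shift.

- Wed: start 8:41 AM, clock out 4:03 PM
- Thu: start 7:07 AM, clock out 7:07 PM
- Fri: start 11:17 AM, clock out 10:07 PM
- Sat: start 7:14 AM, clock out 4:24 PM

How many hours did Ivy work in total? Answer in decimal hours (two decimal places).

Wed: 8:41 AM–4:03 PM = 7 h 22 min; less 30 min break → 6 h 52 min
Thu: 7:07 AM–7:07 PM = 12 h 0 min; less 30 min break → 11 h 30 min
Fri: 11:17 AM–10:07 PM = 10 h 50 min; less 30 min break → 10 h 20 min
Sat: 7:14 AM–4:24 PM = 9 h 10 min; less 30 min break → 8 h 40 min
Total: 6 h 52 min + 11 h 30 min + 10 h 20 min + 8 h 40 min = 37 h 22 min.

37.37 hours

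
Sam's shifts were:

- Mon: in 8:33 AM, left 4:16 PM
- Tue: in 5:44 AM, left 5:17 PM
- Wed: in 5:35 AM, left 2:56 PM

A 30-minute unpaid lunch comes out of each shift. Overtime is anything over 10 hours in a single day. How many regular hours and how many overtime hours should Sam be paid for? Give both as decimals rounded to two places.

Mon: 8:33 AM–4:16 PM = 7 h 43 min; less 30 min break → 7 h 13 min
Tue: 5:44 AM–5:17 PM = 11 h 33 min; less 30 min break → 11 h 3 min
Wed: 5:35 AM–2:56 PM = 9 h 21 min; less 30 min break → 8 h 51 min
Mon reg 7 h 13 min / OT 0 h 0 min; Tue reg 10 h 0 min / OT 1 h 3 min; Wed reg 8 h 51 min / OT 0 h 0 min.
Totals: regular 26 h 4 min, overtime 1 h 3 min.

Regular 26.07 hours, overtime 1.05 hours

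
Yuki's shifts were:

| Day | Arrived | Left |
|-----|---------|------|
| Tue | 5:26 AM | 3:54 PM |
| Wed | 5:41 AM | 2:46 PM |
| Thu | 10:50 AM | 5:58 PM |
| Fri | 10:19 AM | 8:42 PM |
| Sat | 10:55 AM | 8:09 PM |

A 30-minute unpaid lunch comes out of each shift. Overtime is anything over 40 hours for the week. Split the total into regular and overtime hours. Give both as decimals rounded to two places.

Regular 40.00 hours, overtime 3.80 hours

Tue: 5:26 AM–3:54 PM = 10 h 28 min; less 30 min break → 9 h 58 min
Wed: 5:41 AM–2:46 PM = 9 h 5 min; less 30 min break → 8 h 35 min
Thu: 10:50 AM–5:58 PM = 7 h 8 min; less 30 min break → 6 h 38 min
Fri: 10:19 AM–8:42 PM = 10 h 23 min; less 30 min break → 9 h 53 min
Sat: 10:55 AM–8:09 PM = 9 h 14 min; less 30 min break → 8 h 44 min
Total worked: 43 h 48 min = 43.80 h.
Threshold 40 h → overtime 3 h 48 min, regular 40 h 0 min.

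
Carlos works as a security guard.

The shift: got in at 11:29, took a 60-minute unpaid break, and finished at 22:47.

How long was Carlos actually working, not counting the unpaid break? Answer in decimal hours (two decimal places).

The shift: 11:29–22:47 = 11 h 18 min; less 60 min break → 10 h 18 min

10.30 hours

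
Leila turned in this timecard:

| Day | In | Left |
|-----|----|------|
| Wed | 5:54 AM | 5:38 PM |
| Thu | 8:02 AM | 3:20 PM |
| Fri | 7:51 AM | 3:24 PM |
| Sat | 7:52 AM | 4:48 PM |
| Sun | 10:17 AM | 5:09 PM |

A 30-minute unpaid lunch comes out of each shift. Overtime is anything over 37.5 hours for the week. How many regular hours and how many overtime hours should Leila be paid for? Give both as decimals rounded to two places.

Wed: 5:54 AM–5:38 PM = 11 h 44 min; less 30 min break → 11 h 14 min
Thu: 8:02 AM–3:20 PM = 7 h 18 min; less 30 min break → 6 h 48 min
Fri: 7:51 AM–3:24 PM = 7 h 33 min; less 30 min break → 7 h 3 min
Sat: 7:52 AM–4:48 PM = 8 h 56 min; less 30 min break → 8 h 26 min
Sun: 10:17 AM–5:09 PM = 6 h 52 min; less 30 min break → 6 h 22 min
Total worked: 39 h 53 min = 39.88 h.
Threshold 37.5 h → overtime 2 h 23 min, regular 37 h 30 min.

Regular 37.50 hours, overtime 2.38 hours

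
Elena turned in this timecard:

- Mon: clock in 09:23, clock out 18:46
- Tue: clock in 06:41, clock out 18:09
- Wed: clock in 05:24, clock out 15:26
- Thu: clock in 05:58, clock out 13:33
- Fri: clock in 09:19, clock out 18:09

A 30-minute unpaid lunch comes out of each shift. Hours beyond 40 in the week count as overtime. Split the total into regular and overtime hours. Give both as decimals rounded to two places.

Regular 40.00 hours, overtime 4.80 hours

Mon: 09:23–18:46 = 9 h 23 min; less 30 min break → 8 h 53 min
Tue: 06:41–18:09 = 11 h 28 min; less 30 min break → 10 h 58 min
Wed: 05:24–15:26 = 10 h 2 min; less 30 min break → 9 h 32 min
Thu: 05:58–13:33 = 7 h 35 min; less 30 min break → 7 h 5 min
Fri: 09:19–18:09 = 8 h 50 min; less 30 min break → 8 h 20 min
Total worked: 44 h 48 min = 44.80 h.
Threshold 40 h → overtime 4 h 48 min, regular 40 h 0 min.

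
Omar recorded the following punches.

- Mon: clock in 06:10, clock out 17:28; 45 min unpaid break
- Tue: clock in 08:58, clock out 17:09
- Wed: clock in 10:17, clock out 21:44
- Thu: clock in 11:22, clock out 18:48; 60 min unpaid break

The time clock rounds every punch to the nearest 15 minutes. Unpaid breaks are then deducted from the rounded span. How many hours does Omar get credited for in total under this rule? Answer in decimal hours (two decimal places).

Mon: in 06:10→06:15, out 17:28→17:30; 11 h 15 min − 45 min = 10 h 30 min
Tue: in 08:58→09:00, out 17:09→17:15; 8 h 15 min
Wed: in 10:17→10:15, out 21:44→21:45; 11 h 30 min
Thu: in 11:22→11:15, out 18:48→18:45; 7 h 30 min − 60 min = 6 h 30 min
Total credited: 36 h 45 min.

36.75 hours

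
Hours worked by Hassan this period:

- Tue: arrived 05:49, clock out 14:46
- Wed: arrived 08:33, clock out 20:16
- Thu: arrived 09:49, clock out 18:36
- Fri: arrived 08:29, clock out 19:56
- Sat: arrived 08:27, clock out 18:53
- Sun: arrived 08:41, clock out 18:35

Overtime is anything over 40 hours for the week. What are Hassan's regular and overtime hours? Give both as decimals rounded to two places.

Tue: 05:49–14:46 = 8 h 57 min
Wed: 08:33–20:16 = 11 h 43 min
Thu: 09:49–18:36 = 8 h 47 min
Fri: 08:29–19:56 = 11 h 27 min
Sat: 08:27–18:53 = 10 h 26 min
Sun: 08:41–18:35 = 9 h 54 min
Total worked: 61 h 14 min = 61.23 h.
Threshold 40 h → overtime 21 h 14 min, regular 40 h 0 min.

Regular 40.00 hours, overtime 21.23 hours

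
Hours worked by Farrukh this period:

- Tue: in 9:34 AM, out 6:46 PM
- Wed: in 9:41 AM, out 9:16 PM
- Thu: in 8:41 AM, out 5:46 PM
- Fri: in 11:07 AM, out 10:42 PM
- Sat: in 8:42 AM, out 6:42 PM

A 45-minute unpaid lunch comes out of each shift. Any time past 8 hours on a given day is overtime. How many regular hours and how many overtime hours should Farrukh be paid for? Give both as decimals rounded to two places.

Regular 40.00 hours, overtime 7.70 hours

Tue: 9:34 AM–6:46 PM = 9 h 12 min; less 45 min break → 8 h 27 min
Wed: 9:41 AM–9:16 PM = 11 h 35 min; less 45 min break → 10 h 50 min
Thu: 8:41 AM–5:46 PM = 9 h 5 min; less 45 min break → 8 h 20 min
Fri: 11:07 AM–10:42 PM = 11 h 35 min; less 45 min break → 10 h 50 min
Sat: 8:42 AM–6:42 PM = 10 h 0 min; less 45 min break → 9 h 15 min
Tue reg 8 h 0 min / OT 0 h 27 min; Wed reg 8 h 0 min / OT 2 h 50 min; Thu reg 8 h 0 min / OT 0 h 20 min; Fri reg 8 h 0 min / OT 2 h 50 min; Sat reg 8 h 0 min / OT 1 h 15 min.
Totals: regular 40 h 0 min, overtime 7 h 42 min.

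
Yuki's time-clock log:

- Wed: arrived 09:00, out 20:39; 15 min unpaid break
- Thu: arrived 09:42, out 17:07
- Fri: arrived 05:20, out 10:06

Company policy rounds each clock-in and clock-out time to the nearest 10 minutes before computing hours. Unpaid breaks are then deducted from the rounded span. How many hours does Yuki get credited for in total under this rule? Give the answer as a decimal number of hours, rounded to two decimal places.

Wed: in 09:00→09:00, out 20:39→20:40; 11 h 40 min − 15 min = 11 h 25 min
Thu: in 09:42→09:40, out 17:07→17:10; 7 h 30 min
Fri: in 05:20→05:20, out 10:06→10:10; 4 h 50 min
Total credited: 23 h 45 min.

23.75 hours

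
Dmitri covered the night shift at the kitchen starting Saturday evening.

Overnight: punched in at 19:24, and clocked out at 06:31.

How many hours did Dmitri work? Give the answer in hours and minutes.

11 h 7 min

Overnight: 19:24 → midnight = 4 h 36 min; midnight → 06:31 = 6 h 31 min; span 11 h 7 min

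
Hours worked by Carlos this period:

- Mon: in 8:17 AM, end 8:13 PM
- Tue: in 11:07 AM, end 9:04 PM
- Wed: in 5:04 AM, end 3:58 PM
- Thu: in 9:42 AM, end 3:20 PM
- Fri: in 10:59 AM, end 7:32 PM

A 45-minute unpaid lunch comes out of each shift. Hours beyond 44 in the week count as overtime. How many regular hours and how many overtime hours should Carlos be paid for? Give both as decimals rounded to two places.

Regular 43.22 hours, overtime 0.00 hours

Mon: 8:17 AM–8:13 PM = 11 h 56 min; less 45 min break → 11 h 11 min
Tue: 11:07 AM–9:04 PM = 9 h 57 min; less 45 min break → 9 h 12 min
Wed: 5:04 AM–3:58 PM = 10 h 54 min; less 45 min break → 10 h 9 min
Thu: 9:42 AM–3:20 PM = 5 h 38 min; less 45 min break → 4 h 53 min
Fri: 10:59 AM–7:32 PM = 8 h 33 min; less 45 min break → 7 h 48 min
Total worked: 43 h 13 min = 43.22 h.
Threshold 44 h → overtime 0 h 0 min, regular 43 h 13 min.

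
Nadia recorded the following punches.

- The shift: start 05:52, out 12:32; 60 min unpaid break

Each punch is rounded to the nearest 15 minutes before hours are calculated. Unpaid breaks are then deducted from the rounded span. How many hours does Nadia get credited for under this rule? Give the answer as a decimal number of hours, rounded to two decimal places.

5.75 hours

The shift: in 05:52→05:45, out 12:32→12:30; 6 h 45 min − 60 min = 5 h 45 min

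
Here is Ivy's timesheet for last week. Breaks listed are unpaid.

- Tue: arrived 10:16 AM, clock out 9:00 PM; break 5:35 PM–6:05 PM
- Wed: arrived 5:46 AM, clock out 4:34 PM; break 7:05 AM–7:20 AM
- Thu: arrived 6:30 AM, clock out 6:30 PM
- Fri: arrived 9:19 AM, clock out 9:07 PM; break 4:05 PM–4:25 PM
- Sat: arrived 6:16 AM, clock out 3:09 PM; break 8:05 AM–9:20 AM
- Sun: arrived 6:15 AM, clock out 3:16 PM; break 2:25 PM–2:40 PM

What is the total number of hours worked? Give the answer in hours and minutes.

60 h 39 min

Tue: 10:16 AM–9:00 PM = 10 h 44 min; less 30 min break → 10 h 14 min
Wed: 5:46 AM–4:34 PM = 10 h 48 min; less 15 min break → 10 h 33 min
Thu: 6:30 AM–6:30 PM = 12 h 0 min
Fri: 9:19 AM–9:07 PM = 11 h 48 min; less 20 min break → 11 h 28 min
Sat: 6:16 AM–3:09 PM = 8 h 53 min; less 75 min break → 7 h 38 min
Sun: 6:15 AM–3:16 PM = 9 h 1 min; less 15 min break → 8 h 46 min
Total: 10 h 14 min + 10 h 33 min + 12 h 0 min + 11 h 28 min + 7 h 38 min + 8 h 46 min = 60 h 39 min.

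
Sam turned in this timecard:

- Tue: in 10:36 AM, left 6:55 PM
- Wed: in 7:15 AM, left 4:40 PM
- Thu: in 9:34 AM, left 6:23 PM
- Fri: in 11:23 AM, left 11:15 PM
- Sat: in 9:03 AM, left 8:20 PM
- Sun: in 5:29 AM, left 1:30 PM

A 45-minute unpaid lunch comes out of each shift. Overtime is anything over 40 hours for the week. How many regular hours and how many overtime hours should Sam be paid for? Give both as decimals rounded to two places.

Tue: 10:36 AM–6:55 PM = 8 h 19 min; less 45 min break → 7 h 34 min
Wed: 7:15 AM–4:40 PM = 9 h 25 min; less 45 min break → 8 h 40 min
Thu: 9:34 AM–6:23 PM = 8 h 49 min; less 45 min break → 8 h 4 min
Fri: 11:23 AM–11:15 PM = 11 h 52 min; less 45 min break → 11 h 7 min
Sat: 9:03 AM–8:20 PM = 11 h 17 min; less 45 min break → 10 h 32 min
Sun: 5:29 AM–1:30 PM = 8 h 1 min; less 45 min break → 7 h 16 min
Total worked: 53 h 13 min = 53.22 h.
Threshold 40 h → overtime 13 h 13 min, regular 40 h 0 min.

Regular 40.00 hours, overtime 13.22 hours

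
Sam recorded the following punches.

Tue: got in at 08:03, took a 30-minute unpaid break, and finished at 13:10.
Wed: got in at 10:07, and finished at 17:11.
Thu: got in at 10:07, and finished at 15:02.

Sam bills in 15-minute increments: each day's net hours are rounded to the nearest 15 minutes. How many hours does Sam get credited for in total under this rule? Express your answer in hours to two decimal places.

16.50 hours

Tue: 08:03–13:10 = 5 h 7 min − 30 min = 4 h 37 min → rounds to 4 h 30 min
Wed: 10:07–17:11 = 7 h 4 min → rounds to 7 h 0 min
Thu: 10:07–15:02 = 4 h 55 min → rounds to 5 h 0 min
Total credited: 16 h 30 min.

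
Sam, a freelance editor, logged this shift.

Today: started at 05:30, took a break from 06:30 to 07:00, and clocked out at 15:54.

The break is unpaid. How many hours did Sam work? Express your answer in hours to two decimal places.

Today: 05:30–15:54 = 10 h 24 min; less 30 min break → 9 h 54 min

9.90 hours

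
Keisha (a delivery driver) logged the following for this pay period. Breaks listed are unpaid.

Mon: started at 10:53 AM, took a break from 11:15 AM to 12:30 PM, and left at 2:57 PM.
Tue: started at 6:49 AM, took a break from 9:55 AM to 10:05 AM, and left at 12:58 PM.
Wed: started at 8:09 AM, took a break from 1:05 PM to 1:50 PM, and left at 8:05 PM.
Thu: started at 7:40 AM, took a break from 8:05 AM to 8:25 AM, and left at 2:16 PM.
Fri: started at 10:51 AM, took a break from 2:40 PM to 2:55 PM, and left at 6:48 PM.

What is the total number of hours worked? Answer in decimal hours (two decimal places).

Mon: 10:53 AM–2:57 PM = 4 h 4 min; less 75 min break → 2 h 49 min
Tue: 6:49 AM–12:58 PM = 6 h 9 min; less 10 min break → 5 h 59 min
Wed: 8:09 AM–8:05 PM = 11 h 56 min; less 45 min break → 11 h 11 min
Thu: 7:40 AM–2:16 PM = 6 h 36 min; less 20 min break → 6 h 16 min
Fri: 10:51 AM–6:48 PM = 7 h 57 min; less 15 min break → 7 h 42 min
Total: 2 h 49 min + 5 h 59 min + 11 h 11 min + 6 h 16 min + 7 h 42 min = 33 h 57 min.

33.95 hours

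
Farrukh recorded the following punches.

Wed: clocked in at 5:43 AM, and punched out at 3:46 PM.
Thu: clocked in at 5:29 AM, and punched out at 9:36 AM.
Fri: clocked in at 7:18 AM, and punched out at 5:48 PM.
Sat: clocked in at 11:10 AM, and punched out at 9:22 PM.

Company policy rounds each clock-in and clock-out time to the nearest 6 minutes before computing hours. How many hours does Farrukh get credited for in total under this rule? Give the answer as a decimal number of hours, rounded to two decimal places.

Wed: in 5:43 AM→5:42 AM, out 3:46 PM→3:48 PM; 10 h 6 min
Thu: in 5:29 AM→5:30 AM, out 9:36 AM→9:36 AM; 4 h 6 min
Fri: in 7:18 AM→7:18 AM, out 5:48 PM→5:48 PM; 10 h 30 min
Sat: in 11:10 AM→11:12 AM, out 9:22 PM→9:24 PM; 10 h 12 min
Total credited: 34 h 54 min.

34.90 hours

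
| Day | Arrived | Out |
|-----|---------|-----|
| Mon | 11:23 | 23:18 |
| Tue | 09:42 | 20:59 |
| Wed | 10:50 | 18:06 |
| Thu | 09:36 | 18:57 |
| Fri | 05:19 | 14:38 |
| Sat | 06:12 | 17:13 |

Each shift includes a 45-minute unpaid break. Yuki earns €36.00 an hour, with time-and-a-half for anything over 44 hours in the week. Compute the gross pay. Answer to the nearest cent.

€2213.10

Mon: 11:23–23:18 = 11 h 55 min; less 45 min break → 11 h 10 min
Tue: 09:42–20:59 = 11 h 17 min; less 45 min break → 10 h 32 min
Wed: 10:50–18:06 = 7 h 16 min; less 45 min break → 6 h 31 min
Thu: 09:36–18:57 = 9 h 21 min; less 45 min break → 8 h 36 min
Fri: 05:19–14:38 = 9 h 19 min; less 45 min break → 8 h 34 min
Sat: 06:12–17:13 = 11 h 1 min; less 45 min break → 10 h 16 min
Total worked: 55 h 39 min = 3339 min.
Regular 44 h 0 min = 2640 min at €36.00/h; overtime 11 h 39 min = 699 min at €54.00/h.
Pay = (2640 × €36.00 + 699 × €54.00) ÷ 60 = €2213.10.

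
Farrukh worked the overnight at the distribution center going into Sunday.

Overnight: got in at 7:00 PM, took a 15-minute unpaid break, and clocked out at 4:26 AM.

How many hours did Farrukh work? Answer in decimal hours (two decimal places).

9.18 hours

Overnight: 7:00 PM → midnight = 5 h 0 min; midnight → 4:26 AM = 4 h 26 min; span 9 h 26 min; less 15 min break → 9 h 11 min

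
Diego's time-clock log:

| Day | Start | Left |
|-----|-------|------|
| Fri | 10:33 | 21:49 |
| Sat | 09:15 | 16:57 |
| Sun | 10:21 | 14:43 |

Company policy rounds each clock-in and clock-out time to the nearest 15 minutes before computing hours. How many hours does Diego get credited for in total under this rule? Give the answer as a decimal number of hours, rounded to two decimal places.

23.50 hours

Fri: in 10:33→10:30, out 21:49→21:45; 11 h 15 min
Sat: in 09:15→09:15, out 16:57→17:00; 7 h 45 min
Sun: in 10:21→10:15, out 14:43→14:45; 4 h 30 min
Total credited: 23 h 30 min.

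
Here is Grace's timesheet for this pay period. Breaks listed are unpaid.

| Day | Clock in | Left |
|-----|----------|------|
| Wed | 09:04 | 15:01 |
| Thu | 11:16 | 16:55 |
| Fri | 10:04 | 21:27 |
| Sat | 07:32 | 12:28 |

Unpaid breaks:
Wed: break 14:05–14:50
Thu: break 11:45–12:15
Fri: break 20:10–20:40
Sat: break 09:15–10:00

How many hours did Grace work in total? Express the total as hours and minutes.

25 h 25 min

Wed: 09:04–15:01 = 5 h 57 min; less 45 min break → 5 h 12 min
Thu: 11:16–16:55 = 5 h 39 min; less 30 min break → 5 h 9 min
Fri: 10:04–21:27 = 11 h 23 min; less 30 min break → 10 h 53 min
Sat: 07:32–12:28 = 4 h 56 min; less 45 min break → 4 h 11 min
Total: 5 h 12 min + 5 h 9 min + 10 h 53 min + 4 h 11 min = 25 h 25 min.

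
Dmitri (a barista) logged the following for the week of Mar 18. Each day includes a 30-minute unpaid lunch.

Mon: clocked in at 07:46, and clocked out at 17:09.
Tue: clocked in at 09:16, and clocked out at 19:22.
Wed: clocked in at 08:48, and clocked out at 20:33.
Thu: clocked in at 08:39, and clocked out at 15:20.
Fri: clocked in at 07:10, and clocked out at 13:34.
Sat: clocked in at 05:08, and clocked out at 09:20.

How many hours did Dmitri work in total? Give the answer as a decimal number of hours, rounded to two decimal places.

Mon: 07:46–17:09 = 9 h 23 min; less 30 min break → 8 h 53 min
Tue: 09:16–19:22 = 10 h 6 min; less 30 min break → 9 h 36 min
Wed: 08:48–20:33 = 11 h 45 min; less 30 min break → 11 h 15 min
Thu: 08:39–15:20 = 6 h 41 min; less 30 min break → 6 h 11 min
Fri: 07:10–13:34 = 6 h 24 min; less 30 min break → 5 h 54 min
Sat: 05:08–09:20 = 4 h 12 min; less 30 min break → 3 h 42 min
Total: 8 h 53 min + 9 h 36 min + 11 h 15 min + 6 h 11 min + 5 h 54 min + 3 h 42 min = 45 h 31 min.

45.52 hours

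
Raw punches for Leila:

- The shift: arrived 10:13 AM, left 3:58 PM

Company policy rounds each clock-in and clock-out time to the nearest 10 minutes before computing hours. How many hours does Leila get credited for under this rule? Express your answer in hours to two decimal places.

The shift: in 10:13 AM→10:10 AM, out 3:58 PM→4:00 PM; 5 h 50 min

5.83 hours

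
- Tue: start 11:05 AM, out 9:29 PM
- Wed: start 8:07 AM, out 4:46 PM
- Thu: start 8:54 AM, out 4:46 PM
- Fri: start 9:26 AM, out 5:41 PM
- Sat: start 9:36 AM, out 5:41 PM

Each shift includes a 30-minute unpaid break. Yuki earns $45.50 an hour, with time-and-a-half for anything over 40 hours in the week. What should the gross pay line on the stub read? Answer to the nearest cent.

Tue: 11:05 AM–9:29 PM = 10 h 24 min; less 30 min break → 9 h 54 min
Wed: 8:07 AM–4:46 PM = 8 h 39 min; less 30 min break → 8 h 9 min
Thu: 8:54 AM–4:46 PM = 7 h 52 min; less 30 min break → 7 h 22 min
Fri: 9:26 AM–5:41 PM = 8 h 15 min; less 30 min break → 7 h 45 min
Sat: 9:36 AM–5:41 PM = 8 h 5 min; less 30 min break → 7 h 35 min
Total worked: 40 h 45 min = 2445 min.
Regular 40 h 0 min = 2400 min at $45.50/h; overtime 0 h 45 min = 45 min at $68.25/h.
Pay = (2400 × $45.50 + 45 × $68.25) ÷ 60 = $1871.19.

$1871.19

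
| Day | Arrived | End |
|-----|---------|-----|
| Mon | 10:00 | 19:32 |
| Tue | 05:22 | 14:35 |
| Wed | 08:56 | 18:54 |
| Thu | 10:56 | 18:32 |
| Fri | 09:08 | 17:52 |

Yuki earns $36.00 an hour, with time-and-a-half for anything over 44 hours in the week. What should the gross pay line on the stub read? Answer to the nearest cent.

$1640.70

Mon: 10:00–19:32 = 9 h 32 min
Tue: 05:22–14:35 = 9 h 13 min
Wed: 08:56–18:54 = 9 h 58 min
Thu: 10:56–18:32 = 7 h 36 min
Fri: 09:08–17:52 = 8 h 44 min
Total worked: 45 h 3 min = 2703 min.
Regular 44 h 0 min = 2640 min at $36.00/h; overtime 1 h 3 min = 63 min at $54.00/h.
Pay = (2640 × $36.00 + 63 × $54.00) ÷ 60 = $1640.70.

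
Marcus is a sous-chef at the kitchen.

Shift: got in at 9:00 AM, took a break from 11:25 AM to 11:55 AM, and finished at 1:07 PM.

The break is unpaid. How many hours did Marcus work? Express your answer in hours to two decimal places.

3.62 hours

Shift: 9:00 AM–1:07 PM = 4 h 7 min; less 30 min break → 3 h 37 min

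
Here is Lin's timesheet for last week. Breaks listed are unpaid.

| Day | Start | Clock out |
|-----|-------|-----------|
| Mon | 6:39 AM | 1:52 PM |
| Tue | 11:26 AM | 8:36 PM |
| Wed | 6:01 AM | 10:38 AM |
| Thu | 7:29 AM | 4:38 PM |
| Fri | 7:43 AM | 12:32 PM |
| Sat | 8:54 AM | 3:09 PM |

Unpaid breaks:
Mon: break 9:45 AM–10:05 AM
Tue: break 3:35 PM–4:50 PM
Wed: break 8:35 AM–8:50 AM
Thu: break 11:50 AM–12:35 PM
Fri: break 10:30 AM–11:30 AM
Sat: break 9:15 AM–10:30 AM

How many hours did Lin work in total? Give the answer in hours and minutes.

36 h 23 min

Mon: 6:39 AM–1:52 PM = 7 h 13 min; less 20 min break → 6 h 53 min
Tue: 11:26 AM–8:36 PM = 9 h 10 min; less 75 min break → 7 h 55 min
Wed: 6:01 AM–10:38 AM = 4 h 37 min; less 15 min break → 4 h 22 min
Thu: 7:29 AM–4:38 PM = 9 h 9 min; less 45 min break → 8 h 24 min
Fri: 7:43 AM–12:32 PM = 4 h 49 min; less 60 min break → 3 h 49 min
Sat: 8:54 AM–3:09 PM = 6 h 15 min; less 75 min break → 5 h 0 min
Total: 6 h 53 min + 7 h 55 min + 4 h 22 min + 8 h 24 min + 3 h 49 min + 5 h 0 min = 36 h 23 min.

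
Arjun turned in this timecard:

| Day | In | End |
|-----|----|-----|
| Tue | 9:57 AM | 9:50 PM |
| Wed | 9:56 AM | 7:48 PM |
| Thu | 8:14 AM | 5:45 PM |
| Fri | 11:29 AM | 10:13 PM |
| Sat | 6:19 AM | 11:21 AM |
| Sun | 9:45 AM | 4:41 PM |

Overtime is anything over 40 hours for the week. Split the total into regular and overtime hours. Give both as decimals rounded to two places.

Tue: 9:57 AM–9:50 PM = 11 h 53 min
Wed: 9:56 AM–7:48 PM = 9 h 52 min
Thu: 8:14 AM–5:45 PM = 9 h 31 min
Fri: 11:29 AM–10:13 PM = 10 h 44 min
Sat: 6:19 AM–11:21 AM = 5 h 2 min
Sun: 9:45 AM–4:41 PM = 6 h 56 min
Total worked: 53 h 58 min = 53.97 h.
Threshold 40 h → overtime 13 h 58 min, regular 40 h 0 min.

Regular 40.00 hours, overtime 13.97 hours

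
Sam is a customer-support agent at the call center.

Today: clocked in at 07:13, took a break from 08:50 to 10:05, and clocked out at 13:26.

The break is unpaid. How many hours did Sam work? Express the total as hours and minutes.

Today: 07:13–13:26 = 6 h 13 min; less 75 min break → 4 h 58 min

4 h 58 min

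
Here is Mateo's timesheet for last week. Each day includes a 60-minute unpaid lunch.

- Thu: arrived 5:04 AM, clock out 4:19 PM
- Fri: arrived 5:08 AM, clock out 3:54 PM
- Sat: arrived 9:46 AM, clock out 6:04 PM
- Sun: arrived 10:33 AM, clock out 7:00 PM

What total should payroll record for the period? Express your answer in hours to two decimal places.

34.77 hours

Thu: 5:04 AM–4:19 PM = 11 h 15 min; less 60 min break → 10 h 15 min
Fri: 5:08 AM–3:54 PM = 10 h 46 min; less 60 min break → 9 h 46 min
Sat: 9:46 AM–6:04 PM = 8 h 18 min; less 60 min break → 7 h 18 min
Sun: 10:33 AM–7:00 PM = 8 h 27 min; less 60 min break → 7 h 27 min
Total: 10 h 15 min + 9 h 46 min + 7 h 18 min + 7 h 27 min = 34 h 46 min.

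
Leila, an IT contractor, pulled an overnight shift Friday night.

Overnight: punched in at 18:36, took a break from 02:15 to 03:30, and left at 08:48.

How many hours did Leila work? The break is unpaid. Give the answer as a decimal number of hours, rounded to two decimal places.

Overnight: 18:36 → midnight = 5 h 24 min; midnight → 08:48 = 8 h 48 min; span 14 h 12 min; less 75 min break → 12 h 57 min

12.95 hours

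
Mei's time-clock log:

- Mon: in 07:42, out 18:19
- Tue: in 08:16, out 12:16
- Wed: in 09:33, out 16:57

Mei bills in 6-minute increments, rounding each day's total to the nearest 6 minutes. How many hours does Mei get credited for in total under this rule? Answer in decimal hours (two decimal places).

Mon: 07:42–18:19 = 10 h 37 min → rounds to 10 h 36 min
Tue: 08:16–12:16 = 4 h 0 min → rounds to 4 h 0 min
Wed: 09:33–16:57 = 7 h 24 min → rounds to 7 h 24 min
Total credited: 22 h 0 min.

22.00 hours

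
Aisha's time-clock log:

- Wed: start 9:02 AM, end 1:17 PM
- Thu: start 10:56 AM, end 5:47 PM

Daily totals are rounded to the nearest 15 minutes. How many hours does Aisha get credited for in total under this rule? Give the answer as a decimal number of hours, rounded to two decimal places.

Wed: 9:02 AM–1:17 PM = 4 h 15 min → rounds to 4 h 15 min
Thu: 10:56 AM–5:47 PM = 6 h 51 min → rounds to 6 h 45 min
Total credited: 11 h 0 min.

11.00 hours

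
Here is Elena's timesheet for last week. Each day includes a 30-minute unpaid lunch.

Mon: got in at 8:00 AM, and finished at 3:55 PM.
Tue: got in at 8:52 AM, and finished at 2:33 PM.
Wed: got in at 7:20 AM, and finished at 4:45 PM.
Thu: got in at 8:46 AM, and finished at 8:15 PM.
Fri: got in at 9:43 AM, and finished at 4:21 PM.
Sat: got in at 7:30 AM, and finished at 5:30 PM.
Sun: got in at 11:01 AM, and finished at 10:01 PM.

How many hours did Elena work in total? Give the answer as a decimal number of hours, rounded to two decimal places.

Mon: 8:00 AM–3:55 PM = 7 h 55 min; less 30 min break → 7 h 25 min
Tue: 8:52 AM–2:33 PM = 5 h 41 min; less 30 min break → 5 h 11 min
Wed: 7:20 AM–4:45 PM = 9 h 25 min; less 30 min break → 8 h 55 min
Thu: 8:46 AM–8:15 PM = 11 h 29 min; less 30 min break → 10 h 59 min
Fri: 9:43 AM–4:21 PM = 6 h 38 min; less 30 min break → 6 h 8 min
Sat: 7:30 AM–5:30 PM = 10 h 0 min; less 30 min break → 9 h 30 min
Sun: 11:01 AM–10:01 PM = 11 h 0 min; less 30 min break → 10 h 30 min
Total: 7 h 25 min + 5 h 11 min + 8 h 55 min + 10 h 59 min + 6 h 8 min + 9 h 30 min + 10 h 30 min = 58 h 38 min.

58.63 hours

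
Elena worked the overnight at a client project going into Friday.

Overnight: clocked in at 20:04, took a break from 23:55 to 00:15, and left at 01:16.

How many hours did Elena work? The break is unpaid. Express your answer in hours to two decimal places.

4.87 hours

Overnight: 20:04 → midnight = 3 h 56 min; midnight → 01:16 = 1 h 16 min; span 5 h 12 min; less 20 min break → 4 h 52 min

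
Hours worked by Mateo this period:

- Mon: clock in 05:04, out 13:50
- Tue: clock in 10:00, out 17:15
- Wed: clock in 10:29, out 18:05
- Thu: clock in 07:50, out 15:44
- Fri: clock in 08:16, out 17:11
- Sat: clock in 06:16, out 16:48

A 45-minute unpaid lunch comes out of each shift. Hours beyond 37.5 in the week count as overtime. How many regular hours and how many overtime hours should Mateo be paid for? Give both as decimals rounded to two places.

Regular 37.50 hours, overtime 8.97 hours

Mon: 05:04–13:50 = 8 h 46 min; less 45 min break → 8 h 1 min
Tue: 10:00–17:15 = 7 h 15 min; less 45 min break → 6 h 30 min
Wed: 10:29–18:05 = 7 h 36 min; less 45 min break → 6 h 51 min
Thu: 07:50–15:44 = 7 h 54 min; less 45 min break → 7 h 9 min
Fri: 08:16–17:11 = 8 h 55 min; less 45 min break → 8 h 10 min
Sat: 06:16–16:48 = 10 h 32 min; less 45 min break → 9 h 47 min
Total worked: 46 h 28 min = 46.47 h.
Threshold 37.5 h → overtime 8 h 58 min, regular 37 h 30 min.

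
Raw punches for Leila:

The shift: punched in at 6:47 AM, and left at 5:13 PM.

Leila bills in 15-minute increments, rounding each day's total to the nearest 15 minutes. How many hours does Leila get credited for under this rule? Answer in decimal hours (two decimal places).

The shift: 6:47 AM–5:13 PM = 10 h 26 min → rounds to 10 h 30 min

10.50 hours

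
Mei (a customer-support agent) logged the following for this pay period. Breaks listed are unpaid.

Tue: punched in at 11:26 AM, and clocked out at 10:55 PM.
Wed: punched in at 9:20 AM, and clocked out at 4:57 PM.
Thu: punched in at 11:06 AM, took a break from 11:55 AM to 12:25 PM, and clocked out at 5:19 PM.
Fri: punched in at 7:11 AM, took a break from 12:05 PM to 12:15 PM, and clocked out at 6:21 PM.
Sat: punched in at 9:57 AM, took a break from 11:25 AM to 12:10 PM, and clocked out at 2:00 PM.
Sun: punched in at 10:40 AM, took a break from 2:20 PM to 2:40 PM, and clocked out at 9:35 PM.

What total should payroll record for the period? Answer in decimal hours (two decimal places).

Tue: 11:26 AM–10:55 PM = 11 h 29 min
Wed: 9:20 AM–4:57 PM = 7 h 37 min
Thu: 11:06 AM–5:19 PM = 6 h 13 min; less 30 min break → 5 h 43 min
Fri: 7:11 AM–6:21 PM = 11 h 10 min; less 10 min break → 11 h 0 min
Sat: 9:57 AM–2:00 PM = 4 h 3 min; less 45 min break → 3 h 18 min
Sun: 10:40 AM–9:35 PM = 10 h 55 min; less 20 min break → 10 h 35 min
Total: 11 h 29 min + 7 h 37 min + 5 h 43 min + 11 h 0 min + 3 h 18 min + 10 h 35 min = 49 h 42 min.

49.70 hours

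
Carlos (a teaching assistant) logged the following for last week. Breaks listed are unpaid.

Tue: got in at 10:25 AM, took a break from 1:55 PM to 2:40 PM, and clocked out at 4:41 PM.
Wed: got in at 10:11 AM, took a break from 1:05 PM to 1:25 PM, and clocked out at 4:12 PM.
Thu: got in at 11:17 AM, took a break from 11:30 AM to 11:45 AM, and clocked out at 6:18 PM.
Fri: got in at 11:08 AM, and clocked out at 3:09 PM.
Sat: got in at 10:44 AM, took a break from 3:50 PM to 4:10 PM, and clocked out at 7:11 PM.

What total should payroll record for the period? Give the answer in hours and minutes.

30 h 6 min

Tue: 10:25 AM–4:41 PM = 6 h 16 min; less 45 min break → 5 h 31 min
Wed: 10:11 AM–4:12 PM = 6 h 1 min; less 20 min break → 5 h 41 min
Thu: 11:17 AM–6:18 PM = 7 h 1 min; less 15 min break → 6 h 46 min
Fri: 11:08 AM–3:09 PM = 4 h 1 min
Sat: 10:44 AM–7:11 PM = 8 h 27 min; less 20 min break → 8 h 7 min
Total: 5 h 31 min + 5 h 41 min + 6 h 46 min + 4 h 1 min + 8 h 7 min = 30 h 6 min.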